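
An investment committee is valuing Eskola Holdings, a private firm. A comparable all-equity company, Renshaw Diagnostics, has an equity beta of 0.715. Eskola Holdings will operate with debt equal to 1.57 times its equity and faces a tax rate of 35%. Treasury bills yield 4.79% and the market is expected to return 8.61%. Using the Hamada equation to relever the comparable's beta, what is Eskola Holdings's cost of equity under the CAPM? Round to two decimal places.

10.31%

β_L = β_U × [1 + (1 − t)(D/E)] = 0.715 × [1 + (1 − 0.35) × 1.57]
    = 0.715 × [1 + 0.65 × 1.57] = 0.715 × 2.0205 = 1.4447
MRP = 8.61% − 4.79% = 3.82%
E(R) = R_f + β_L × MRP = 4.79% + 1.4447 × 3.82% = 10.31%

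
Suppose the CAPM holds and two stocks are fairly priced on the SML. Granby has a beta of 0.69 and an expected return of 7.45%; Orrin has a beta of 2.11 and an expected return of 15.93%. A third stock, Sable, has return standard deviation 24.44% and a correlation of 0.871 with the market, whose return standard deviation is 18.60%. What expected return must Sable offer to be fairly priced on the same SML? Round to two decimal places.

MRP = (15.93% − 7.45%) / (2.11 − 0.69) = 5.9718%
R_f = 7.45% − 0.69 × 5.9718% = 3.3295%
β_Sable = ρ·σ_i/σ_m = 0.871 × 24.44 / 18.60 = 1.1445
E(R_Sable) = R_f + β × MRP = 3.3295% + 1.1445 × 5.9718% = 10.16%

10.16%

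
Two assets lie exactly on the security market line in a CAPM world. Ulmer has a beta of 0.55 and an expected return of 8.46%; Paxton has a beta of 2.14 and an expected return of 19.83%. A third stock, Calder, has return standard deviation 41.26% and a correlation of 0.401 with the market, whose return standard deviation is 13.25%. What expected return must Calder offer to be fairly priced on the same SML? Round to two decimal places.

13.46%

MRP = (19.83% − 8.46%) / (2.14 − 0.55) = 7.1509%
R_f = 8.46% − 0.55 × 7.1509% = 4.5270%
β_Calder = ρ·σ_i/σ_m = 0.401 × 41.26 / 13.25 = 1.2487
E(R_Calder) = R_f + β × MRP = 4.5270% + 1.2487 × 7.1509% = 13.46%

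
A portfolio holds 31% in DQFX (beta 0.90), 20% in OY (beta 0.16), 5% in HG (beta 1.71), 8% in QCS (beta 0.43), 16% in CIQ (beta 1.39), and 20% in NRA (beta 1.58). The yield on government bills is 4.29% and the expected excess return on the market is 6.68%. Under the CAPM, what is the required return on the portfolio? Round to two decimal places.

β_P = Σ w_i β_i = 0.31×0.90 + 0.20×0.16 + 0.05×1.71 + 0.08×0.43 + 0.16×1.39 + 0.20×1.58 = 0.9693
E(R_P) = R_f + β_P × MRP = 4.29% + 0.9693 × 6.68% = 10.76%

10.76%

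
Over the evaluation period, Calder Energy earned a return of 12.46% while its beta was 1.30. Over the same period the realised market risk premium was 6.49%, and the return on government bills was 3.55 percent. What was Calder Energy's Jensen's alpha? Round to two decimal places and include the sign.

CAPM benchmark = R_f + β(R_m − R_f) = 3.55% + 1.30 × 6.49% = 11.9870%
α = actual − benchmark = 12.46% − 11.9870% = +0.47%

+0.47%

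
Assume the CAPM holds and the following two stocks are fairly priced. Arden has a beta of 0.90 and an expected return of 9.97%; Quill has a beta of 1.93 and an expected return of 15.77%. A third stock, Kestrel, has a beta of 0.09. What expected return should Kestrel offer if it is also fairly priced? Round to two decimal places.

5.41%

MRP (SML slope) = (15.77% − 9.97%) / (1.93 − 0.90) = 5.80% / 1.03 = 5.6311%
R_f (intercept) = 9.97% − 0.90 × 5.6311% = 4.9020%
E(R_Kestrel) = R_f + β × MRP = 4.9020% + 0.09 × 5.6311% = 5.41%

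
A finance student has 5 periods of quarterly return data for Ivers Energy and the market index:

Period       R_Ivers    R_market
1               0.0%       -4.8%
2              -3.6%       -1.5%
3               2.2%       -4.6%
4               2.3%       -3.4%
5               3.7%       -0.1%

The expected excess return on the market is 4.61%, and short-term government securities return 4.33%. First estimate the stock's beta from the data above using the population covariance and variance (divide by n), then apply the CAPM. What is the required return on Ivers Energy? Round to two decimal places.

4.42%

Mean R_i = (0.0 − 3.6 + 2.2 + 2.3 + 3.7) / 5 = 0.9200%
Mean R_m = (-4.8 − 1.5 − 4.6 − 3.4 − 0.1) / 5 = -2.8800%
Σ(R_i − R̄_i)(R_m − R̄_m) = 0.3380  ⇒  Cov = 0.3380 / 5 = 0.0676
Σ(R_m − R̄_m)² = 16.5480  ⇒  Var(R_m) = 16.5480 / 5 = 3.3096
β = Cov / Var(R_m) = 0.0676 / 3.3096 = 0.0204
E(R) = R_f + β × MRP = 4.33% + 0.0204 × 4.61% = 4.42%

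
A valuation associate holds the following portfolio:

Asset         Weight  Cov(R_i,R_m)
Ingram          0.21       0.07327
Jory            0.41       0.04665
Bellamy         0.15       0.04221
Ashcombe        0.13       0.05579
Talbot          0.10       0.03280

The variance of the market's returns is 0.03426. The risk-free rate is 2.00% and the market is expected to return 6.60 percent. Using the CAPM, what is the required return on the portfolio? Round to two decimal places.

β_Ingram = 0.07327 / 0.03426 = 2.1386
β_Jory = 0.04665 / 0.03426 = 1.3616
β_Bellamy = 0.04221 / 0.03426 = 1.2320
β_Ashcombe = 0.05579 / 0.03426 = 1.6284
β_Talbot = 0.03280 / 0.03426 = 0.9574
β_P = Σ w_i β_i = 0.21×2.1386 + 0.41×1.3616 + 0.15×1.2320 + 0.13×1.6284 + 0.10×0.9574 = 1.4996
MRP = 6.60% − 2.00% = 4.60%
E(R_P) = R_f + β_P × MRP = 2.00% + 1.4996 × 4.60% = 8.90%

8.90%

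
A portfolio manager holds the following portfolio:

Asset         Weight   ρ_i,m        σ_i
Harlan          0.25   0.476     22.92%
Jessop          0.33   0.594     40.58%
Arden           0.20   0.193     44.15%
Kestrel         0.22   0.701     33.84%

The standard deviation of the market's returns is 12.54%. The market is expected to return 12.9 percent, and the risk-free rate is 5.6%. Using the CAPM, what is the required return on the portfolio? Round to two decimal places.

β_Harlan = 0.476 × 22.92% / 12.54% = 0.8700
β_Jessop = 0.594 × 40.58% / 12.54% = 1.9222
β_Arden = 0.193 × 44.15% / 12.54% = 0.6795
β_Kestrel = 0.701 × 33.84% / 12.54% = 1.8917
β_P = Σ w_i β_i = 0.25×0.8700 + 0.33×1.9222 + 0.20×0.6795 + 0.22×1.8917 = 1.4039
MRP = 12.9% − 5.6% = 7.30%
E(R_P) = R_f + β_P × MRP = 5.6% + 1.4039 × 7.3% = 15.85%

15.85%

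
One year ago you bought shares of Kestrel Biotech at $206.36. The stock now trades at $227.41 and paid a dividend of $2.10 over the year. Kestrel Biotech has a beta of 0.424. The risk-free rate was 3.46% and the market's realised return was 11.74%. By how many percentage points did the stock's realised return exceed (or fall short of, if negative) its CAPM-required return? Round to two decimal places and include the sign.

Realised HPR = (P1 + D1 − P0) / P0 = (227.41 + 2.10 − 206.36) / 206.36 = 23.15 / 206.36 = 11.2183%
MRP = 11.74% − 3.46% = 8.28%
CAPM required = R_f + β·MRP = 3.46% + 0.424 × 8.28% = 6.97072%
α = realised − required = 11.2183% − 6.97072% = +4.25%

+4.25%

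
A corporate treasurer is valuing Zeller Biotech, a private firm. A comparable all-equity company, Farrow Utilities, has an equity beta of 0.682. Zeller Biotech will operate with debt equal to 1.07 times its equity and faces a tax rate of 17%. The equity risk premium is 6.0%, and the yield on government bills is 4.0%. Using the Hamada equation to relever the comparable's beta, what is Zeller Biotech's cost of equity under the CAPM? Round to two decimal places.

β_L = β_U × [1 + (1 − t)(D/E)] = 0.682 × [1 + (1 − 0.17) × 1.07]
    = 0.682 × [1 + 0.83 × 1.07] = 0.682 × 1.8881 = 1.2877
E(R) = R_f + β_L × MRP = 4.0% + 1.2877 × 6.0% = 11.73%

11.73%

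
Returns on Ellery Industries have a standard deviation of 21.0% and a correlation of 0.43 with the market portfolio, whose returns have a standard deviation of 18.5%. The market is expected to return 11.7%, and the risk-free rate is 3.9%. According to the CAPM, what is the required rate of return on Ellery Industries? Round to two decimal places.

7.71%

β = ρ × σ_i / σ_m = 0.43 × 21.0% / 18.5% = 0.4881
MRP = 11.7% − 3.9% = 7.80%
E(R) = 3.9% + 0.4881 × 7.8% = 7.71%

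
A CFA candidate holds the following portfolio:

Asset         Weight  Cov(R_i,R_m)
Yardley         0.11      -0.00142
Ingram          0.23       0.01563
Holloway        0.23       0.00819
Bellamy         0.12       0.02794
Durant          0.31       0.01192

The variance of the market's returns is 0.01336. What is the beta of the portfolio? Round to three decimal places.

0.926

β_Yardley = -0.00142 / 0.01336 = -0.1063
β_Ingram = 0.01563 / 0.01336 = 1.1699
β_Holloway = 0.00819 / 0.01336 = 0.6130
β_Bellamy = 0.02794 / 0.01336 = 2.0913
β_Durant = 0.01192 / 0.01336 = 0.8922
β_P = Σ w_i β_i = 0.11×-0.1063 + 0.23×1.1699 + 0.23×0.6130 + 0.12×2.0913 + 0.31×0.8922 = 0.9259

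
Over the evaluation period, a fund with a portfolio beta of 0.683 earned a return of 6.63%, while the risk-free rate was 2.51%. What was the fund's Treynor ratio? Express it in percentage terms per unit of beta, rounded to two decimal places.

6.03%

Treynor = (R_P − R_f) / β_P = (6.63% − 2.51%) / 0.6830 = 4.12% / 0.6830 = 6.03%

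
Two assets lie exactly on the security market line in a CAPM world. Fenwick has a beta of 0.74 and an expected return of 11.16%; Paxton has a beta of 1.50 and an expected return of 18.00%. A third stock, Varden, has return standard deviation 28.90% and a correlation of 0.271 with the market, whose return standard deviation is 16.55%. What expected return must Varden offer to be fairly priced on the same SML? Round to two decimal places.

MRP = (18.00% − 11.16%) / (1.50 − 0.74) = 9.0000%
R_f = 11.16% − 0.74 × 9.0000% = 4.5000%
β_Varden = ρ·σ_i/σ_m = 0.271 × 28.90 / 16.55 = 0.4732
E(R_Varden) = R_f + β × MRP = 4.5000% + 0.4732 × 9.0000% = 8.76%

8.76%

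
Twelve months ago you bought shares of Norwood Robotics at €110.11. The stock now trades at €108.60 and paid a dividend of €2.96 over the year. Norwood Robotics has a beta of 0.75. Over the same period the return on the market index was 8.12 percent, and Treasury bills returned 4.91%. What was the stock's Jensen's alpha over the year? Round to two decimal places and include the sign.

Realised HPR = (P1 + D1 − P0) / P0 = (108.60 + 2.96 − 110.11) / 110.11 = 1.45 / 110.11 = 1.3169%
MRP = 8.12% − 4.91% = 3.21%
CAPM required = R_f + β·MRP = 4.91% + 0.75 × 3.21% = 7.3175%
α = realised − required = 1.3169% − 7.3175% = -6.00%

-6.00%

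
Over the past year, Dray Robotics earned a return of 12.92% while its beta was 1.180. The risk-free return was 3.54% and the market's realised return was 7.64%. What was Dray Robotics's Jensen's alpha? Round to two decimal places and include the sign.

Market excess return = 7.64% − 3.54% = 4.10%
CAPM benchmark = R_f + β(R_m − R_f) = 3.54% + 1.180 × 4.10% = 8.37800%
α = actual − benchmark = 12.92% − 8.37800% = +4.54%

+4.54%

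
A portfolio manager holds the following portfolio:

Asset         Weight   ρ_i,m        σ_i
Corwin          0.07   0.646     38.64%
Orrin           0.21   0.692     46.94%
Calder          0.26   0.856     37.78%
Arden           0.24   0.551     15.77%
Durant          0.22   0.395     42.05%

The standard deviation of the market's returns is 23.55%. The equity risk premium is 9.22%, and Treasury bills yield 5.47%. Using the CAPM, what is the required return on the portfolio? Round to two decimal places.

14.36%

β_Corwin = 0.646 × 38.64% / 23.55% = 1.0599
β_Orrin = 0.692 × 46.94% / 23.55% = 1.3793
β_Calder = 0.856 × 37.78% / 23.55% = 1.3732
β_Arden = 0.551 × 15.77% / 23.55% = 0.3690
β_Durant = 0.395 × 42.05% / 23.55% = 0.7053
β_P = Σ w_i β_i = 0.07×1.0599 + 0.21×1.3793 + 0.26×1.3732 + 0.24×0.3690 + 0.22×0.7053 = 0.9646
E(R_P) = R_f + β_P × MRP = 5.47% + 0.9646 × 9.22% = 14.36%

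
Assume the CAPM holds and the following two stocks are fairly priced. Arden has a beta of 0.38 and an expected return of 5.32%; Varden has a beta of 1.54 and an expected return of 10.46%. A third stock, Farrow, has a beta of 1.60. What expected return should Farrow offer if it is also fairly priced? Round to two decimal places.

MRP (SML slope) = (10.46% − 5.32%) / (1.54 − 0.38) = 5.14% / 1.16 = 4.4310%
R_f (intercept) = 5.32% − 0.38 × 4.4310% = 3.6362%
E(R_Farrow) = R_f + β × MRP = 3.6362% + 1.60 × 4.4310% = 10.73%

10.73%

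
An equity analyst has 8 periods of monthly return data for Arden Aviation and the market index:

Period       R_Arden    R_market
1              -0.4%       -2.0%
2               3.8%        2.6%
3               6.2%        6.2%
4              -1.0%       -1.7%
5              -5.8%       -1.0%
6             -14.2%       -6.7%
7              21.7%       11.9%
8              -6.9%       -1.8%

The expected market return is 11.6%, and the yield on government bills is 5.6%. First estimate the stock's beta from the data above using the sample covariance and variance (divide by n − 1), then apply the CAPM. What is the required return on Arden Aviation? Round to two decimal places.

Mean R_i = (-0.4 + 3.8 + 6.2 − 1.0 − 5.8 − 14.2 + 21.7 − 6.9) / 8 = 0.4250%
Mean R_m = (-2.0 + 2.6 + 6.2 − 1.7 − 1.0 − 6.7 + 11.9 − 1.8) / 8 = 0.9375%
Σ(R_i − R̄_i)(R_m − R̄_m) = 419.2225  ⇒  Cov = 419.2225 / 7 = 59.8889
Σ(R_m − R̄_m)² = 235.7988  ⇒  Var(R_m) = 235.7988 / 7 = 33.6855
β = Cov / Var(R_m) = 59.8889 / 33.6855 = 1.7779
MRP = 11.6% − 5.6% = 6.00%
E(R) = R_f + β × MRP = 5.6% + 1.7779 × 6.0% = 16.27%

16.27%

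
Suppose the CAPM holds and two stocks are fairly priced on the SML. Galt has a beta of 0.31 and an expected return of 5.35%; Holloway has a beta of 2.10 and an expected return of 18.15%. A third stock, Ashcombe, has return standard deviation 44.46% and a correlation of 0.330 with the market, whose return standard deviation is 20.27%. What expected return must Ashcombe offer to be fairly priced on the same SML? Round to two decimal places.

MRP = (18.15% − 5.35%) / (2.10 − 0.31) = 7.1508%
R_f = 5.35% − 0.31 × 7.1508% = 3.1333%
β_Ashcombe = ρ·σ_i/σ_m = 0.330 × 44.46 / 20.27 = 0.7238
E(R_Ashcombe) = R_f + β × MRP = 3.1333% + 0.7238 × 7.1508% = 8.31%

8.31%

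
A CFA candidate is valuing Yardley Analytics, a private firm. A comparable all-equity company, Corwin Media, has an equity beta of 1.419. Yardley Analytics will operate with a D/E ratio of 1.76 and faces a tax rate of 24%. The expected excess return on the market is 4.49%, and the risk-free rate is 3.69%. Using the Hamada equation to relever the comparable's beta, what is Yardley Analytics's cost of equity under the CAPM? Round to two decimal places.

β_L = β_U × [1 + (1 − t)(D/E)] = 1.419 × [1 + (1 − 0.24) × 1.76]
    = 1.419 × [1 + 0.76 × 1.76] = 1.419 × 2.3376 = 3.3171
E(R) = R_f + β_L × MRP = 3.69% + 3.3171 × 4.49% = 18.58%

18.58%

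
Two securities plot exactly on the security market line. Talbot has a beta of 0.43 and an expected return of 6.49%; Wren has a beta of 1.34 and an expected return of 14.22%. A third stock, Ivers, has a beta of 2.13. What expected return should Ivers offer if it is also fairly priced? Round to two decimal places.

20.93%

MRP (SML slope) = (14.22% − 6.49%) / (1.34 − 0.43) = 7.73% / 0.91 = 8.4945%
R_f (intercept) = 6.49% − 0.43 × 8.4945% = 2.8374%
E(R_Ivers) = R_f + β × MRP = 2.8374% + 2.13 × 8.4945% = 20.93%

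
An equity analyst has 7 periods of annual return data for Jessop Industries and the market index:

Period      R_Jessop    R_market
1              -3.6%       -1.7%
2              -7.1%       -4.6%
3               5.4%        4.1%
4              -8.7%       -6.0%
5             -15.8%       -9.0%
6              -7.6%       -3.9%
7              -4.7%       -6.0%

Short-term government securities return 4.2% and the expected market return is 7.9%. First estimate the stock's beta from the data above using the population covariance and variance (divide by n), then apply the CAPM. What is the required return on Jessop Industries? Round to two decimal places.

9.53%

Mean R_i = (-3.6 − 7.1 + 5.4 − 8.7 − 15.8 − 7.6 − 4.7) / 7 = -6.0143%
Mean R_m = (-1.7 − 4.6 + 4.1 − 6.0 − 9.0 − 3.9 − 6.0) / 7 = -3.8714%
Σ(R_i − R̄_i)(R_m − R̄_m) = 150.1729  ⇒  Cov = 150.1729 / 7 = 21.4533
Σ(R_m − R̄_m)² = 104.1543  ⇒  Var(R_m) = 104.1543 / 7 = 14.8792
β = Cov / Var(R_m) = 21.4533 / 14.8792 = 1.4418
MRP = 7.9% − 4.2% = 3.70%
E(R) = R_f + β × MRP = 4.2% + 1.4418 × 3.7% = 9.53%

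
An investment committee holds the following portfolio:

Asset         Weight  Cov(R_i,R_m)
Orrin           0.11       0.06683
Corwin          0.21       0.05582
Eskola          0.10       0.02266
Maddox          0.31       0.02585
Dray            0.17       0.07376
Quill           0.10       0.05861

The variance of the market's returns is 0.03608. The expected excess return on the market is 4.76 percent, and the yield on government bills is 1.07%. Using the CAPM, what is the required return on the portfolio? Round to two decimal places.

7.37%

β_Orrin = 0.06683 / 0.03608 = 1.8523
β_Corwin = 0.05582 / 0.03608 = 1.5471
β_Eskola = 0.02266 / 0.03608 = 0.6280
β_Maddox = 0.02585 / 0.03608 = 0.7165
β_Dray = 0.07376 / 0.03608 = 2.0443
β_Quill = 0.05861 / 0.03608 = 1.6244
β_P = Σ w_i β_i = 0.11×1.8523 + 0.21×1.5471 + 0.10×0.6280 + 0.31×0.7165 + 0.17×2.0443 + 0.10×1.6244 = 1.3235
E(R_P) = R_f + β_P × MRP = 1.07% + 1.3235 × 4.76% = 7.37%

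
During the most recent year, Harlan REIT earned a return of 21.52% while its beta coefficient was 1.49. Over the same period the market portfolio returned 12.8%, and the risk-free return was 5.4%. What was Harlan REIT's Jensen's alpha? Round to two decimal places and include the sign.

+5.09%

Market excess return = 12.8% − 5.4% = 7.40%
CAPM benchmark = R_f + β(R_m − R_f) = 5.4% + 1.49 × 7.4% = 16.4260%
α = actual − benchmark = 21.52% − 16.4260% = +5.09%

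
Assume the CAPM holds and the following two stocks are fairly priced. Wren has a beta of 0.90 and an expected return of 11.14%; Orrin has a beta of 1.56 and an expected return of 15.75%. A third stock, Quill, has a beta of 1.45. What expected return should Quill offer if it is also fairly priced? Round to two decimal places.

14.98%

MRP (SML slope) = (15.75% − 11.14%) / (1.56 − 0.90) = 4.61% / 0.66 = 6.9848%
R_f (intercept) = 11.14% − 0.90 × 6.9848% = 4.8537%
E(R_Quill) = R_f + β × MRP = 4.8537% + 1.45 × 6.9848% = 14.98%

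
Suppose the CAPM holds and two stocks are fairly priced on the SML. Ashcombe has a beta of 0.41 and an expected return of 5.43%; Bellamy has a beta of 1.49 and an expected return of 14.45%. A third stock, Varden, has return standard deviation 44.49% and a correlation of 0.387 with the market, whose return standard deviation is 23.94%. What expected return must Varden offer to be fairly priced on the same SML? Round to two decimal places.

8.01%

MRP = (14.45% − 5.43%) / (1.49 − 0.41) = 8.3519%
R_f = 5.43% − 0.41 × 8.3519% = 2.0057%
β_Varden = ρ·σ_i/σ_m = 0.387 × 44.49 / 23.94 = 0.7192
E(R_Varden) = R_f + β × MRP = 2.0057% + 0.7192 × 8.3519% = 8.01%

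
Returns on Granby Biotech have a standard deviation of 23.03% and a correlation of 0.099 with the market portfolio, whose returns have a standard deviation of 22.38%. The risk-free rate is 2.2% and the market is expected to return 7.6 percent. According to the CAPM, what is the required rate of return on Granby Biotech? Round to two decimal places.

β = ρ × σ_i / σ_m = 0.099 × 23.03% / 22.38% = 0.1019
MRP = 7.6% − 2.2% = 5.40%
E(R) = 2.2% + 0.1019 × 5.4% = 2.75%

2.75%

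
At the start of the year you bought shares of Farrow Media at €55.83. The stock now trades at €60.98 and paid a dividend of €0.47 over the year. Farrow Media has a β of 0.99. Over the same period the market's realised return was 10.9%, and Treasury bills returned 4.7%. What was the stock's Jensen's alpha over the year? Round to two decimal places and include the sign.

Realised HPR = (P1 + D1 − P0) / P0 = (60.98 + 0.47 − 55.83) / 55.83 = 5.62 / 55.83 = 10.0663%
MRP = 10.9% − 4.7% = 6.20%
CAPM required = R_f + β·MRP = 4.7% + 0.99 × 6.2% = 10.8380%
α = realised − required = 10.0663% − 10.8380% = -0.77%

-0.77%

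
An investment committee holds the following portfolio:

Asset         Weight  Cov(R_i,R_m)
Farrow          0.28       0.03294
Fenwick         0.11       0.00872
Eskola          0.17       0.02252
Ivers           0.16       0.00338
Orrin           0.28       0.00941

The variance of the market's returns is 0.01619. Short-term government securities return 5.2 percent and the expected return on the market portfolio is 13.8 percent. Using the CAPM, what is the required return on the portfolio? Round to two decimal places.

14.33%

β_Farrow = 0.03294 / 0.01619 = 2.0346
β_Fenwick = 0.00872 / 0.01619 = 0.5386
β_Eskola = 0.02252 / 0.01619 = 1.3910
β_Ivers = 0.00338 / 0.01619 = 0.2088
β_Orrin = 0.00941 / 0.01619 = 0.5812
β_P = Σ w_i β_i = 0.28×2.0346 + 0.11×0.5386 + 0.17×1.3910 + 0.16×0.2088 + 0.28×0.5812 = 1.0615
MRP = 13.8% − 5.2% = 8.60%
E(R_P) = R_f + β_P × MRP = 5.2% + 1.0615 × 8.6% = 14.33%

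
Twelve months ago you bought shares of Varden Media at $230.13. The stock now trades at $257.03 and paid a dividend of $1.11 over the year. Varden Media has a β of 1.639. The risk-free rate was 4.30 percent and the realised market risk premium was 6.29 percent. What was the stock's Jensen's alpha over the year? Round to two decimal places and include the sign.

-2.44%

Realised HPR = (P1 + D1 − P0) / P0 = (257.03 + 1.11 − 230.13) / 230.13 = 28.01 / 230.13 = 12.1714%
CAPM required = R_f + β·MRP = 4.30% + 1.639 × 6.29% = 14.60931%
α = realised − required = 12.1714% − 14.60931% = -2.44%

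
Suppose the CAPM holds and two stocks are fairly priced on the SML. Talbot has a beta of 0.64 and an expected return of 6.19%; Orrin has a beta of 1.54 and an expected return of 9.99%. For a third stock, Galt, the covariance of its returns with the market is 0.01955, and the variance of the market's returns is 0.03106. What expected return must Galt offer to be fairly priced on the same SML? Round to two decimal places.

MRP = (9.99% − 6.19%) / (1.54 − 0.64) = 4.2222%
R_f = 6.19% − 0.64 × 4.2222% = 3.4878%
β_Galt = Cov / Var(R_m) = 0.01955 / 0.03106 = 0.6294
E(R_Galt) = R_f + β × MRP = 3.4878% + 0.6294 × 4.2222% = 6.15%

6.15%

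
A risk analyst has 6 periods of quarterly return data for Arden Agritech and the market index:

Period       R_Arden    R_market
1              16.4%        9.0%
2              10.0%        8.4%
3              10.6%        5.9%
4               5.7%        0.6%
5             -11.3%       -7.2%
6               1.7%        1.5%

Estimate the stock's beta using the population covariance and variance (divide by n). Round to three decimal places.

Mean R_i = (16.4 + 10.0 + 10.6 + 5.7 − 11.3 + 1.7) / 6 = 5.5167%
Mean R_m = (9.0 + 8.4 + 5.9 + 0.6 − 7.2 + 1.5) / 6 = 3.0333%
Σ(R_i − R̄_i)(R_m − R̄_m) = 281.0667  ⇒  Cov = 281.0667 / 6 = 46.8445
Σ(R_m − R̄_m)² = 185.6133  ⇒  Var(R_m) = 185.6133 / 6 = 30.9356
β = Cov / Var(R_m) = 46.8445 / 30.9356 = 1.5143

1.514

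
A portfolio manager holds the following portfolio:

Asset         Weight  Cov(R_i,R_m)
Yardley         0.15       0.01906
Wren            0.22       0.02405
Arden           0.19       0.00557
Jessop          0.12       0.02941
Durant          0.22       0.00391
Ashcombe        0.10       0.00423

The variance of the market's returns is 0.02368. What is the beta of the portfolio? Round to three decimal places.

β_Yardley = 0.01906 / 0.02368 = 0.8049
β_Wren = 0.02405 / 0.02368 = 1.0156
β_Arden = 0.00557 / 0.02368 = 0.2352
β_Jessop = 0.02941 / 0.02368 = 1.2420
β_Durant = 0.00391 / 0.02368 = 0.1651
β_Ashcombe = 0.00423 / 0.02368 = 0.1786
β_P = Σ w_i β_i = 0.15×0.8049 + 0.22×1.0156 + 0.19×0.2352 + 0.12×1.2420 + 0.22×0.1651 + 0.10×0.1786 = 0.5921

0.592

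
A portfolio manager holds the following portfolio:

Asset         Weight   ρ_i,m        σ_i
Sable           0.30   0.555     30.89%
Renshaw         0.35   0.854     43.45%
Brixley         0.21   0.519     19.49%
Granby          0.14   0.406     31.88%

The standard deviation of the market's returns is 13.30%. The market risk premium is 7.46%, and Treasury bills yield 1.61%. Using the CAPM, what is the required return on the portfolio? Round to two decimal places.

β_Sable = 0.555 × 30.89% / 13.30% = 1.2890
β_Renshaw = 0.854 × 43.45% / 13.30% = 2.7899
β_Brixley = 0.519 × 19.49% / 13.30% = 0.7605
β_Granby = 0.406 × 31.88% / 13.30% = 0.9732
β_P = Σ w_i β_i = 0.30×1.2890 + 0.35×2.7899 + 0.21×0.7605 + 0.14×0.9732 = 1.6591
E(R_P) = R_f + β_P × MRP = 1.61% + 1.6591 × 7.46% = 13.99%

13.99%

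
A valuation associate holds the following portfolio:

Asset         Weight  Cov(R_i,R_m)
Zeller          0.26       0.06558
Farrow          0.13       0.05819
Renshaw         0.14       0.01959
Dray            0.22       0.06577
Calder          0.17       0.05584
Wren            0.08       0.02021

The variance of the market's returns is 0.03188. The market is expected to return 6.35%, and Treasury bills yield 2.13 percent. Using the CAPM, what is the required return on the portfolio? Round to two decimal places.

9.14%

β_Zeller = 0.06558 / 0.03188 = 2.0571
β_Farrow = 0.05819 / 0.03188 = 1.8253
β_Renshaw = 0.01959 / 0.03188 = 0.6145
β_Dray = 0.06577 / 0.03188 = 2.0630
β_Calder = 0.05584 / 0.03188 = 1.7516
β_Wren = 0.02021 / 0.03188 = 0.6339
β_P = Σ w_i β_i = 0.26×2.0571 + 0.13×1.8253 + 0.14×0.6145 + 0.22×2.0630 + 0.17×1.7516 + 0.08×0.6339 = 1.6605
MRP = 6.35% − 2.13% = 4.22%
E(R_P) = R_f + β_P × MRP = 2.13% + 1.6605 × 4.22% = 9.14%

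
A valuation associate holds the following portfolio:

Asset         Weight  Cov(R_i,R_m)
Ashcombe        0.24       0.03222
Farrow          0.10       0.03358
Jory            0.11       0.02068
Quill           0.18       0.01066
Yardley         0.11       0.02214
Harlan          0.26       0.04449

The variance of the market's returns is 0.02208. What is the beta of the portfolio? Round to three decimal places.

β_Ashcombe = 0.03222 / 0.02208 = 1.4592
β_Farrow = 0.03358 / 0.02208 = 1.5208
β_Jory = 0.02068 / 0.02208 = 0.9366
β_Quill = 0.01066 / 0.02208 = 0.4828
β_Yardley = 0.02214 / 0.02208 = 1.0027
β_Harlan = 0.04449 / 0.02208 = 2.0149
β_P = Σ w_i β_i = 0.24×1.4592 + 0.10×1.5208 + 0.11×0.9366 + 0.18×0.4828 + 0.11×1.0027 + 0.26×2.0149 = 1.3264

1.326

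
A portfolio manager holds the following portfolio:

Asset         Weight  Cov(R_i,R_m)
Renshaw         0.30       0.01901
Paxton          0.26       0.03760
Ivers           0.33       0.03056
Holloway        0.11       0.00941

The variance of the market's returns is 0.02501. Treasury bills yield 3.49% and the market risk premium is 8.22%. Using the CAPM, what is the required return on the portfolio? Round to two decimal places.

12.23%

β_Renshaw = 0.01901 / 0.02501 = 0.7601
β_Paxton = 0.03760 / 0.02501 = 1.5034
β_Ivers = 0.03056 / 0.02501 = 1.2219
β_Holloway = 0.00941 / 0.02501 = 0.3762
β_P = Σ w_i β_i = 0.30×0.7601 + 0.26×1.5034 + 0.33×1.2219 + 0.11×0.3762 = 1.0635
E(R_P) = R_f + β_P × MRP = 3.49% + 1.0635 × 8.22% = 12.23%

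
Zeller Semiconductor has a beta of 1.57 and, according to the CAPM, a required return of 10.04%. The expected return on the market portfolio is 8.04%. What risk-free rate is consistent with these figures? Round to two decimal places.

E(R) = R_f + β(E(R_m) − R_f) = R_f(1 − β) + β·E(R_m)
10.04% = R_f × (1 − 1.57) + 1.57 × 8.04%
10.04% = R_f × -0.57 + 12.6228%
R_f = (10.04% − 12.6228%) / -0.57 = 4.53%

4.53%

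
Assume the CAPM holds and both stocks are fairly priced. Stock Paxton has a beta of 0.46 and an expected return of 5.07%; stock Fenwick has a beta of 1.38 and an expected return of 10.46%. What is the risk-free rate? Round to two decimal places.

Both satisfy E(R) = R_f + β·MRP, so the slope of the SML is
MRP = (10.46% − 5.07%) / (1.38 − 0.46) = 5.39% / 0.92 = 5.8587%
R_f = E(R_Paxton) − β_Paxton·MRP = 5.07% − 0.46 × 5.8587% = 2.3750%

2.38%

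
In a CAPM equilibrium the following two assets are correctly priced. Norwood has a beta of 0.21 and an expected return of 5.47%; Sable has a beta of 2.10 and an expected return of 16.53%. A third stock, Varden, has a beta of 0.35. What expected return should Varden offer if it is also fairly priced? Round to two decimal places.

MRP (SML slope) = (16.53% − 5.47%) / (2.10 − 0.21) = 11.06% / 1.89 = 5.8519%
R_f (intercept) = 5.47% − 0.21 × 5.8519% = 4.2411%
E(R_Varden) = R_f + β × MRP = 4.2411% + 0.35 × 5.8519% = 6.29%

6.29%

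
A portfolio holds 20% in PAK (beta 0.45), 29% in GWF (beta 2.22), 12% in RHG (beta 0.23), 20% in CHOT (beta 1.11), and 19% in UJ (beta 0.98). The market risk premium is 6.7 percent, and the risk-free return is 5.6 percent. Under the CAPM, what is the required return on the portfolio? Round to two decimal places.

β_P = Σ w_i β_i = 0.20×0.45 + 0.29×2.22 + 0.12×0.23 + 0.20×1.11 + 0.19×0.98 = 1.1696
E(R_P) = R_f + β_P × MRP = 5.6% + 1.1696 × 6.7% = 13.44%

13.44%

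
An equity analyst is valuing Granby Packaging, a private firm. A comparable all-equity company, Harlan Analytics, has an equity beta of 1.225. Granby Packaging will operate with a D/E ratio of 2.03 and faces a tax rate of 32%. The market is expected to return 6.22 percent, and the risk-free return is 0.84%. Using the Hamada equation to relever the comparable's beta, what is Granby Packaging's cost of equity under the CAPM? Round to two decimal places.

16.53%

β_L = β_U × [1 + (1 − t)(D/E)] = 1.225 × [1 + (1 − 0.32) × 2.03]
    = 1.225 × [1 + 0.68 × 2.03] = 1.225 × 2.3804 = 2.9160
MRP = 6.22% − 0.84% = 5.38%
E(R) = R_f + β_L × MRP = 0.84% + 2.9160 × 5.38% = 16.53%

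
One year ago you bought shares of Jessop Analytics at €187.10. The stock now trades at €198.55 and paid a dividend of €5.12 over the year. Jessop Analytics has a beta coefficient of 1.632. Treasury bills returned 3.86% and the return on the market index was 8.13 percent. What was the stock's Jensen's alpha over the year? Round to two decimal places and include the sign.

Realised HPR = (P1 + D1 − P0) / P0 = (198.55 + 5.12 − 187.10) / 187.10 = 16.57 / 187.10 = 8.8562%
MRP = 8.13% − 3.86% = 4.27%
CAPM required = R_f + β·MRP = 3.86% + 1.632 × 4.27% = 10.82864%
α = realised − required = 8.8562% − 10.82864% = -1.97%

-1.97%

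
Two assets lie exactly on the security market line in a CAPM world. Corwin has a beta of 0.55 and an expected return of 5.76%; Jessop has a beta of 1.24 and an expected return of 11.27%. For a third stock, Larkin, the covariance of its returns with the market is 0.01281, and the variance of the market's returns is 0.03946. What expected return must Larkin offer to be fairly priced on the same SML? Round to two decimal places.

3.96%

MRP = (11.27% − 5.76%) / (1.24 − 0.55) = 7.9855%
R_f = 5.76% − 0.55 × 7.9855% = 1.3680%
β_Larkin = Cov / Var(R_m) = 0.01281 / 0.03946 = 0.3246
E(R_Larkin) = R_f + β × MRP = 1.3680% + 0.3246 × 7.9855% = 3.96%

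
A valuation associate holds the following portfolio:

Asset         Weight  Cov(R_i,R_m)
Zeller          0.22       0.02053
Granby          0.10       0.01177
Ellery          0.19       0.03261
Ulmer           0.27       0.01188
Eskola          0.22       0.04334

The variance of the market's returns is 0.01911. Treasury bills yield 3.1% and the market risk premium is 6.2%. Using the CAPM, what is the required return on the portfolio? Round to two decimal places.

11.09%

β_Zeller = 0.02053 / 0.01911 = 1.0743
β_Granby = 0.01177 / 0.01911 = 0.6159
β_Ellery = 0.03261 / 0.01911 = 1.7064
β_Ulmer = 0.01188 / 0.01911 = 0.6217
β_Eskola = 0.04334 / 0.01911 = 2.2679
β_P = Σ w_i β_i = 0.22×1.0743 + 0.10×0.6159 + 0.19×1.7064 + 0.27×0.6217 + 0.22×2.2679 = 1.2889
E(R_P) = R_f + β_P × MRP = 3.1% + 1.2889 × 6.2% = 11.09%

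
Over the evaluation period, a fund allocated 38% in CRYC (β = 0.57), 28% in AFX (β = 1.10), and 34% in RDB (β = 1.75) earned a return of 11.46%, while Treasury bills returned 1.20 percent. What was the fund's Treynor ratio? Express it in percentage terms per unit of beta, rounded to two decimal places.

β_P = 0.38×0.57 + 0.28×1.10 + 0.34×1.75 = 1.1196
Treynor = (R_P − R_f) / β_P = (11.46% − 1.20%) / 1.1196 = 10.26% / 1.1196 = 9.16%

9.16%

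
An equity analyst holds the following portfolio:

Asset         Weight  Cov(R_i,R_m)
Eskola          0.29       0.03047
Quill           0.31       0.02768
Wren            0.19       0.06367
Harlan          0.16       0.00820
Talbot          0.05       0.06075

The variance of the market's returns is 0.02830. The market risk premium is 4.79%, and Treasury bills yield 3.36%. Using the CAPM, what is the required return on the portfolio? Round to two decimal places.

9.09%

β_Eskola = 0.03047 / 0.02830 = 1.0767
β_Quill = 0.02768 / 0.02830 = 0.9781
β_Wren = 0.06367 / 0.02830 = 2.2498
β_Harlan = 0.00820 / 0.02830 = 0.2898
β_Talbot = 0.06075 / 0.02830 = 2.1466
β_P = Σ w_i β_i = 0.29×1.0767 + 0.31×0.9781 + 0.19×2.2498 + 0.16×0.2898 + 0.05×2.1466 = 1.1966
E(R_P) = R_f + β_P × MRP = 3.36% + 1.1966 × 4.79% = 9.09%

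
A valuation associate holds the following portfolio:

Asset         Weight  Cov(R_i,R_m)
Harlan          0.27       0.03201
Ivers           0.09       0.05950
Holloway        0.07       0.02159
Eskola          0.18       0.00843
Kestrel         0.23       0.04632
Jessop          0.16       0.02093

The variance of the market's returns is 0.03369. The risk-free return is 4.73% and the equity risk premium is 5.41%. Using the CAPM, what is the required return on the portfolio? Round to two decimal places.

9.71%

β_Harlan = 0.03201 / 0.03369 = 0.9501
β_Ivers = 0.05950 / 0.03369 = 1.7661
β_Holloway = 0.02159 / 0.03369 = 0.6408
β_Eskola = 0.00843 / 0.03369 = 0.2502
β_Kestrel = 0.04632 / 0.03369 = 1.3749
β_Jessop = 0.02093 / 0.03369 = 0.6213
β_P = Σ w_i β_i = 0.27×0.9501 + 0.09×1.7661 + 0.07×0.6408 + 0.18×0.2502 + 0.23×1.3749 + 0.16×0.6213 = 0.9210
E(R_P) = R_f + β_P × MRP = 4.73% + 0.9210 × 5.41% = 9.71%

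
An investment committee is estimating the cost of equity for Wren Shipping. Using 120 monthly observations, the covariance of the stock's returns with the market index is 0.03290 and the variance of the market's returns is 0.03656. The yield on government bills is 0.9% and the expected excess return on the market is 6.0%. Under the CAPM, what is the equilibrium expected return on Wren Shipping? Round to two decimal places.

β = Cov(R_i, R_m) / Var(R_m) = 0.03290 / 0.03656 = 0.8999
E(R) = R_f + β × MRP = 0.9% + 0.8999 × 6.0% = 6.30%

6.30%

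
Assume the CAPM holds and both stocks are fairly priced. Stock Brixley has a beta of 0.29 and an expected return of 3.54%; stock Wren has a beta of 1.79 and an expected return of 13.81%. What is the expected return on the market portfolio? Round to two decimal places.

Both satisfy E(R) = R_f + β·MRP, so the slope of the SML is
MRP = (13.81% − 3.54%) / (1.79 − 0.29) = 10.27% / 1.50 = 6.8467%
R_f = E(R_Brixley) − β_Brixley·MRP = 3.54% − 0.29 × 6.8467% = 1.5545%
E(R_m) = R_f + MRP = 1.5545% + 6.8467% = 8.40%

8.40%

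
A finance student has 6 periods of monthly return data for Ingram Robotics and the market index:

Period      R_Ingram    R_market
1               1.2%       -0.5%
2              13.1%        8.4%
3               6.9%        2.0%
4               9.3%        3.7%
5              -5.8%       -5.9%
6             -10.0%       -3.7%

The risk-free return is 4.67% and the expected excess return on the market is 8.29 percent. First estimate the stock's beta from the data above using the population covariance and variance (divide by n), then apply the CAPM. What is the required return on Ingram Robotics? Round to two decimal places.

18.19%

Mean R_i = (1.2 + 13.1 + 6.9 + 9.3 − 5.8 − 10.0) / 6 = 2.4500%
Mean R_m = (-0.5 + 8.4 + 2.0 + 3.7 − 5.9 − 3.7) / 6 = 0.6667%
Σ(R_i − R̄_i)(R_m − R̄_m) = 219.0700  ⇒  Cov = 219.0700 / 6 = 36.5117
Σ(R_m − R̄_m)² = 134.3333  ⇒  Var(R_m) = 134.3333 / 6 = 22.3889
β = Cov / Var(R_m) = 36.5117 / 22.3889 = 1.6308
E(R) = R_f + β × MRP = 4.67% + 1.6308 × 8.29% = 18.19%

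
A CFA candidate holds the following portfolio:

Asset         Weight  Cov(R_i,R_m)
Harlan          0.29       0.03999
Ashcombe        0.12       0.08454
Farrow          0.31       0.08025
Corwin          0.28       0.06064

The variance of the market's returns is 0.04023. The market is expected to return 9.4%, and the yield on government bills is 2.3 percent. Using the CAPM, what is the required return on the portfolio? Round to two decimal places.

13.52%

β_Harlan = 0.03999 / 0.04023 = 0.9940
β_Ashcombe = 0.08454 / 0.04023 = 2.1014
β_Farrow = 0.08025 / 0.04023 = 1.9948
β_Corwin = 0.06064 / 0.04023 = 1.5073
β_P = Σ w_i β_i = 0.29×0.9940 + 0.12×2.1014 + 0.31×1.9948 + 0.28×1.5073 = 1.5809
MRP = 9.4% − 2.3% = 7.10%
E(R_P) = R_f + β_P × MRP = 2.3% + 1.5809 × 7.1% = 13.52%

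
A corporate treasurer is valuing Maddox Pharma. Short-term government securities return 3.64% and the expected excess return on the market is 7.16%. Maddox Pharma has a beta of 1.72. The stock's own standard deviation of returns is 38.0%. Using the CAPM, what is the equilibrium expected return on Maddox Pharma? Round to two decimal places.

15.96%

E(R) = R_f + β × MRP = 3.64% + 1.72 × 7.16% = 15.96%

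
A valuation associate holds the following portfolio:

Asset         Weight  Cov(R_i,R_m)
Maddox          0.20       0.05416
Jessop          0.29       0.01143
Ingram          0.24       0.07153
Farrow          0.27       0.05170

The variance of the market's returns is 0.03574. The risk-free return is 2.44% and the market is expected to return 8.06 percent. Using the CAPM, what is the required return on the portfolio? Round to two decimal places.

β_Maddox = 0.05416 / 0.03574 = 1.5154
β_Jessop = 0.01143 / 0.03574 = 0.3198
β_Ingram = 0.07153 / 0.03574 = 2.0014
β_Farrow = 0.05170 / 0.03574 = 1.4466
β_P = Σ w_i β_i = 0.20×1.5154 + 0.29×0.3198 + 0.24×2.0014 + 0.27×1.4466 = 1.2667
MRP = 8.06% − 2.44% = 5.62%
E(R_P) = R_f + β_P × MRP = 2.44% + 1.2667 × 5.62% = 9.56%

9.56%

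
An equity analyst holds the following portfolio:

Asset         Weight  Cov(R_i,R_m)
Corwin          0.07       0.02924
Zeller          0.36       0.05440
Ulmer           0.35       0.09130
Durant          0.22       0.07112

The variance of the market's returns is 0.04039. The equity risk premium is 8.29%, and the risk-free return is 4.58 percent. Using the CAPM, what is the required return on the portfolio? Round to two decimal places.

β_Corwin = 0.02924 / 0.04039 = 0.7239
β_Zeller = 0.05440 / 0.04039 = 1.3469
β_Ulmer = 0.09130 / 0.04039 = 2.2605
β_Durant = 0.07112 / 0.04039 = 1.7608
β_P = Σ w_i β_i = 0.07×0.7239 + 0.36×1.3469 + 0.35×2.2605 + 0.22×1.7608 = 1.7141
E(R_P) = R_f + β_P × MRP = 4.58% + 1.7141 × 8.29% = 18.79%

18.79%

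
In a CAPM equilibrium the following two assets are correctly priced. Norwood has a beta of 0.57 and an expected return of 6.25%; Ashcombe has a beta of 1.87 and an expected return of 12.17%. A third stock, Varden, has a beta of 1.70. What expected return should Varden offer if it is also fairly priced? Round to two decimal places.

11.40%

MRP (SML slope) = (12.17% − 6.25%) / (1.87 − 0.57) = 5.92% / 1.30 = 4.5538%
R_f (intercept) = 6.25% − 0.57 × 4.5538% = 3.6543%
E(R_Varden) = R_f + β × MRP = 3.6543% + 1.70 × 4.5538% = 11.40%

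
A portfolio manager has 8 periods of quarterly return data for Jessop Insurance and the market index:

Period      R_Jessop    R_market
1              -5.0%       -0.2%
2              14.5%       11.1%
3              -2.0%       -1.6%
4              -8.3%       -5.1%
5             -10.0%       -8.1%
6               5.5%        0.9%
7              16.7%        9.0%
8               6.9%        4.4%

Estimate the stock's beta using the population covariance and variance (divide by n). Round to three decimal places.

Mean R_i = (-5.0 + 14.5 − 2.0 − 8.3 − 10.0 + 5.5 + 16.7 + 6.9) / 8 = 2.2875%
Mean R_m = (-0.2 + 11.1 − 1.6 − 5.1 − 8.1 + 0.9 + 9.0 + 4.4) / 8 = 1.3000%
Σ(R_i − R̄_i)(R_m − R̄_m) = 450.3000  ⇒  Cov = 450.3000 / 8 = 56.2875
Σ(R_m − R̄_m)² = 305.0800  ⇒  Var(R_m) = 305.0800 / 8 = 38.1350
β = Cov / Var(R_m) = 56.2875 / 38.1350 = 1.4760

1.476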